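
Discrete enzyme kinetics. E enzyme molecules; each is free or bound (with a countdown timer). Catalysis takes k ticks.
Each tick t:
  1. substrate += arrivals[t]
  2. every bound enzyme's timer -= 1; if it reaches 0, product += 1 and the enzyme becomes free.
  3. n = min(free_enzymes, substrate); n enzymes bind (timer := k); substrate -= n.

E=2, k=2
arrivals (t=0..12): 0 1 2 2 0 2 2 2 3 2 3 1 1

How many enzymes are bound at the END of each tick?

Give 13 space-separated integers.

Answer: 0 1 2 2 2 2 2 2 2 2 2 2 2

Derivation:
t=0: arr=0 -> substrate=0 bound=0 product=0
t=1: arr=1 -> substrate=0 bound=1 product=0
t=2: arr=2 -> substrate=1 bound=2 product=0
t=3: arr=2 -> substrate=2 bound=2 product=1
t=4: arr=0 -> substrate=1 bound=2 product=2
t=5: arr=2 -> substrate=2 bound=2 product=3
t=6: arr=2 -> substrate=3 bound=2 product=4
t=7: arr=2 -> substrate=4 bound=2 product=5
t=8: arr=3 -> substrate=6 bound=2 product=6
t=9: arr=2 -> substrate=7 bound=2 product=7
t=10: arr=3 -> substrate=9 bound=2 product=8
t=11: arr=1 -> substrate=9 bound=2 product=9
t=12: arr=1 -> substrate=9 bound=2 product=10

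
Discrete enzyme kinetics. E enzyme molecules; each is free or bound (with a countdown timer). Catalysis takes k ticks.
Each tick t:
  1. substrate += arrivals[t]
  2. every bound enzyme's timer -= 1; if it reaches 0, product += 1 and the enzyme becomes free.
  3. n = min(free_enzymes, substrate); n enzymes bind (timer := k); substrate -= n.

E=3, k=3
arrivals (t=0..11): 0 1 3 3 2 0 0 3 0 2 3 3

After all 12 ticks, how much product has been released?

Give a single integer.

Answer: 9

Derivation:
t=0: arr=0 -> substrate=0 bound=0 product=0
t=1: arr=1 -> substrate=0 bound=1 product=0
t=2: arr=3 -> substrate=1 bound=3 product=0
t=3: arr=3 -> substrate=4 bound=3 product=0
t=4: arr=2 -> substrate=5 bound=3 product=1
t=5: arr=0 -> substrate=3 bound=3 product=3
t=6: arr=0 -> substrate=3 bound=3 product=3
t=7: arr=3 -> substrate=5 bound=3 product=4
t=8: arr=0 -> substrate=3 bound=3 product=6
t=9: arr=2 -> substrate=5 bound=3 product=6
t=10: arr=3 -> substrate=7 bound=3 product=7
t=11: arr=3 -> substrate=8 bound=3 product=9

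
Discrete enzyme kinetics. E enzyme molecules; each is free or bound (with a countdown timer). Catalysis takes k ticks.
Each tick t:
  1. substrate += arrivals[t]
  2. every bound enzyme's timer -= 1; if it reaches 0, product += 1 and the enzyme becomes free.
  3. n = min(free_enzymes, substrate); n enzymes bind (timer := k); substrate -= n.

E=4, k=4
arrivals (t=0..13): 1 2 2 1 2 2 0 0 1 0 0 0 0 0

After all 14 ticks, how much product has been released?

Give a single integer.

Answer: 11

Derivation:
t=0: arr=1 -> substrate=0 bound=1 product=0
t=1: arr=2 -> substrate=0 bound=3 product=0
t=2: arr=2 -> substrate=1 bound=4 product=0
t=3: arr=1 -> substrate=2 bound=4 product=0
t=4: arr=2 -> substrate=3 bound=4 product=1
t=5: arr=2 -> substrate=3 bound=4 product=3
t=6: arr=0 -> substrate=2 bound=4 product=4
t=7: arr=0 -> substrate=2 bound=4 product=4
t=8: arr=1 -> substrate=2 bound=4 product=5
t=9: arr=0 -> substrate=0 bound=4 product=7
t=10: arr=0 -> substrate=0 bound=3 product=8
t=11: arr=0 -> substrate=0 bound=3 product=8
t=12: arr=0 -> substrate=0 bound=2 product=9
t=13: arr=0 -> substrate=0 bound=0 product=11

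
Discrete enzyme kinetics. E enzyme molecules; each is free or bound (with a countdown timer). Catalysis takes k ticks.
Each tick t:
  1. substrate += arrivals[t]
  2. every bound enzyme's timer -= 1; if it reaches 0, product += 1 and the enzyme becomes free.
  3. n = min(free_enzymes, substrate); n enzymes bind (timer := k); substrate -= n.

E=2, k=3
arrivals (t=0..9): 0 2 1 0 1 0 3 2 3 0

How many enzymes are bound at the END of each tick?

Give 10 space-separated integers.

Answer: 0 2 2 2 2 2 2 2 2 2

Derivation:
t=0: arr=0 -> substrate=0 bound=0 product=0
t=1: arr=2 -> substrate=0 bound=2 product=0
t=2: arr=1 -> substrate=1 bound=2 product=0
t=3: arr=0 -> substrate=1 bound=2 product=0
t=4: arr=1 -> substrate=0 bound=2 product=2
t=5: arr=0 -> substrate=0 bound=2 product=2
t=6: arr=3 -> substrate=3 bound=2 product=2
t=7: arr=2 -> substrate=3 bound=2 product=4
t=8: arr=3 -> substrate=6 bound=2 product=4
t=9: arr=0 -> substrate=6 bound=2 product=4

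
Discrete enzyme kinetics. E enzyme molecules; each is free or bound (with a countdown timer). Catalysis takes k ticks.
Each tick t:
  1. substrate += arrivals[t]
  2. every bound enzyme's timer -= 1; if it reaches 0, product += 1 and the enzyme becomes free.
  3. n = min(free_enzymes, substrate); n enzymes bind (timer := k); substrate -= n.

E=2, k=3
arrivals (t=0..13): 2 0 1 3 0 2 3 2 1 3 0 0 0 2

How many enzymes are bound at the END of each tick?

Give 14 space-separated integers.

Answer: 2 2 2 2 2 2 2 2 2 2 2 2 2 2

Derivation:
t=0: arr=2 -> substrate=0 bound=2 product=0
t=1: arr=0 -> substrate=0 bound=2 product=0
t=2: arr=1 -> substrate=1 bound=2 product=0
t=3: arr=3 -> substrate=2 bound=2 product=2
t=4: arr=0 -> substrate=2 bound=2 product=2
t=5: arr=2 -> substrate=4 bound=2 product=2
t=6: arr=3 -> substrate=5 bound=2 product=4
t=7: arr=2 -> substrate=7 bound=2 product=4
t=8: arr=1 -> substrate=8 bound=2 product=4
t=9: arr=3 -> substrate=9 bound=2 product=6
t=10: arr=0 -> substrate=9 bound=2 product=6
t=11: arr=0 -> substrate=9 bound=2 product=6
t=12: arr=0 -> substrate=7 bound=2 product=8
t=13: arr=2 -> substrate=9 bound=2 product=8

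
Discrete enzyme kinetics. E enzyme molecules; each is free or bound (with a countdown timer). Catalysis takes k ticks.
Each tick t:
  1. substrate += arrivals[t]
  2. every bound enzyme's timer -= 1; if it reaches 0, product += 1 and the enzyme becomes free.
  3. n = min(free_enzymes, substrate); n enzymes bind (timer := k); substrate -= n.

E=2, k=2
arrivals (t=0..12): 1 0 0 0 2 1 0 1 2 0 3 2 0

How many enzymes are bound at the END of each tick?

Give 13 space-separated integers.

t=0: arr=1 -> substrate=0 bound=1 product=0
t=1: arr=0 -> substrate=0 bound=1 product=0
t=2: arr=0 -> substrate=0 bound=0 product=1
t=3: arr=0 -> substrate=0 bound=0 product=1
t=4: arr=2 -> substrate=0 bound=2 product=1
t=5: arr=1 -> substrate=1 bound=2 product=1
t=6: arr=0 -> substrate=0 bound=1 product=3
t=7: arr=1 -> substrate=0 bound=2 product=3
t=8: arr=2 -> substrate=1 bound=2 product=4
t=9: arr=0 -> substrate=0 bound=2 product=5
t=10: arr=3 -> substrate=2 bound=2 product=6
t=11: arr=2 -> substrate=3 bound=2 product=7
t=12: arr=0 -> substrate=2 bound=2 product=8

Answer: 1 1 0 0 2 2 1 2 2 2 2 2 2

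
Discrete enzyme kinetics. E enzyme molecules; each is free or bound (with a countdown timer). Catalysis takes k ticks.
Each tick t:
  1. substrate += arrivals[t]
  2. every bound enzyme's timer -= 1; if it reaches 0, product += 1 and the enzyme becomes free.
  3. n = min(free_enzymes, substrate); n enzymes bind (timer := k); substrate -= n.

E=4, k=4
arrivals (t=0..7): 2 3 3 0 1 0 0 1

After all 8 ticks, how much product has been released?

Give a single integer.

Answer: 4

Derivation:
t=0: arr=2 -> substrate=0 bound=2 product=0
t=1: arr=3 -> substrate=1 bound=4 product=0
t=2: arr=3 -> substrate=4 bound=4 product=0
t=3: arr=0 -> substrate=4 bound=4 product=0
t=4: arr=1 -> substrate=3 bound=4 product=2
t=5: arr=0 -> substrate=1 bound=4 product=4
t=6: arr=0 -> substrate=1 bound=4 product=4
t=7: arr=1 -> substrate=2 bound=4 product=4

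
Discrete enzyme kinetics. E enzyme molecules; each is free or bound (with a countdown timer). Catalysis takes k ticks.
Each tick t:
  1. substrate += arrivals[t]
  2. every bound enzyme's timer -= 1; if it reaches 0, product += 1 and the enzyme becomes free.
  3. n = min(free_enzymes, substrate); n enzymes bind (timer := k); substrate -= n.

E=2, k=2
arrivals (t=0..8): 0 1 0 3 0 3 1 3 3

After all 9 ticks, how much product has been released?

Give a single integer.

Answer: 5

Derivation:
t=0: arr=0 -> substrate=0 bound=0 product=0
t=1: arr=1 -> substrate=0 bound=1 product=0
t=2: arr=0 -> substrate=0 bound=1 product=0
t=3: arr=3 -> substrate=1 bound=2 product=1
t=4: arr=0 -> substrate=1 bound=2 product=1
t=5: arr=3 -> substrate=2 bound=2 product=3
t=6: arr=1 -> substrate=3 bound=2 product=3
t=7: arr=3 -> substrate=4 bound=2 product=5
t=8: arr=3 -> substrate=7 bound=2 product=5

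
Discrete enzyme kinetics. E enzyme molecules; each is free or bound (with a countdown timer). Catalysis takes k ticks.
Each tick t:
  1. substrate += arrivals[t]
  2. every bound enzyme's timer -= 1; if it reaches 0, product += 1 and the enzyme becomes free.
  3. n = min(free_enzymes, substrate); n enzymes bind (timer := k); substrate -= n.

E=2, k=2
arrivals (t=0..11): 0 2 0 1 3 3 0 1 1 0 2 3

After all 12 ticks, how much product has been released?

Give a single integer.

Answer: 9

Derivation:
t=0: arr=0 -> substrate=0 bound=0 product=0
t=1: arr=2 -> substrate=0 bound=2 product=0
t=2: arr=0 -> substrate=0 bound=2 product=0
t=3: arr=1 -> substrate=0 bound=1 product=2
t=4: arr=3 -> substrate=2 bound=2 product=2
t=5: arr=3 -> substrate=4 bound=2 product=3
t=6: arr=0 -> substrate=3 bound=2 product=4
t=7: arr=1 -> substrate=3 bound=2 product=5
t=8: arr=1 -> substrate=3 bound=2 product=6
t=9: arr=0 -> substrate=2 bound=2 product=7
t=10: arr=2 -> substrate=3 bound=2 product=8
t=11: arr=3 -> substrate=5 bound=2 product=9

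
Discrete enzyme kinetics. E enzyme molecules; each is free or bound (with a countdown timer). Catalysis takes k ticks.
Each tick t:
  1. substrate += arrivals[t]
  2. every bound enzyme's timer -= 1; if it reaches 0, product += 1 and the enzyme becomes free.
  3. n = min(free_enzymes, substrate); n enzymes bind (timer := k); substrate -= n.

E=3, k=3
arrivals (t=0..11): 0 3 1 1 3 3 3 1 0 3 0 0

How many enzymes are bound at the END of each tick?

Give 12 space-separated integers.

t=0: arr=0 -> substrate=0 bound=0 product=0
t=1: arr=3 -> substrate=0 bound=3 product=0
t=2: arr=1 -> substrate=1 bound=3 product=0
t=3: arr=1 -> substrate=2 bound=3 product=0
t=4: arr=3 -> substrate=2 bound=3 product=3
t=5: arr=3 -> substrate=5 bound=3 product=3
t=6: arr=3 -> substrate=8 bound=3 product=3
t=7: arr=1 -> substrate=6 bound=3 product=6
t=8: arr=0 -> substrate=6 bound=3 product=6
t=9: arr=3 -> substrate=9 bound=3 product=6
t=10: arr=0 -> substrate=6 bound=3 product=9
t=11: arr=0 -> substrate=6 bound=3 product=9

Answer: 0 3 3 3 3 3 3 3 3 3 3 3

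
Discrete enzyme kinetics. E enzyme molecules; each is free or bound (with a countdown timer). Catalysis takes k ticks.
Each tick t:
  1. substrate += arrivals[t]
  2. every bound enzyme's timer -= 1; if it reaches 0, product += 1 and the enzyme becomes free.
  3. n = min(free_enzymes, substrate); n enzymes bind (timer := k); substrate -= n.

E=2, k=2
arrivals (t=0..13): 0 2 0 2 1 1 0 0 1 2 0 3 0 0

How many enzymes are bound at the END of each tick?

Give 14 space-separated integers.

t=0: arr=0 -> substrate=0 bound=0 product=0
t=1: arr=2 -> substrate=0 bound=2 product=0
t=2: arr=0 -> substrate=0 bound=2 product=0
t=3: arr=2 -> substrate=0 bound=2 product=2
t=4: arr=1 -> substrate=1 bound=2 product=2
t=5: arr=1 -> substrate=0 bound=2 product=4
t=6: arr=0 -> substrate=0 bound=2 product=4
t=7: arr=0 -> substrate=0 bound=0 product=6
t=8: arr=1 -> substrate=0 bound=1 product=6
t=9: arr=2 -> substrate=1 bound=2 product=6
t=10: arr=0 -> substrate=0 bound=2 product=7
t=11: arr=3 -> substrate=2 bound=2 product=8
t=12: arr=0 -> substrate=1 bound=2 product=9
t=13: arr=0 -> substrate=0 bound=2 product=10

Answer: 0 2 2 2 2 2 2 0 1 2 2 2 2 2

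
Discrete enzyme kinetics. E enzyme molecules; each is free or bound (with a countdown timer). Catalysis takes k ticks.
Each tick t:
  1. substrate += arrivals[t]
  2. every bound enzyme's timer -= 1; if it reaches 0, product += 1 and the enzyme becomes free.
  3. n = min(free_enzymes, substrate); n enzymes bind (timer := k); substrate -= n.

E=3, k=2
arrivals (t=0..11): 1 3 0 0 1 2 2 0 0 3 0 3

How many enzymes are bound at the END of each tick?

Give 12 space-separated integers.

t=0: arr=1 -> substrate=0 bound=1 product=0
t=1: arr=3 -> substrate=1 bound=3 product=0
t=2: arr=0 -> substrate=0 bound=3 product=1
t=3: arr=0 -> substrate=0 bound=1 product=3
t=4: arr=1 -> substrate=0 bound=1 product=4
t=5: arr=2 -> substrate=0 bound=3 product=4
t=6: arr=2 -> substrate=1 bound=3 product=5
t=7: arr=0 -> substrate=0 bound=2 product=7
t=8: arr=0 -> substrate=0 bound=1 product=8
t=9: arr=3 -> substrate=0 bound=3 product=9
t=10: arr=0 -> substrate=0 bound=3 product=9
t=11: arr=3 -> substrate=0 bound=3 product=12

Answer: 1 3 3 1 1 3 3 2 1 3 3 3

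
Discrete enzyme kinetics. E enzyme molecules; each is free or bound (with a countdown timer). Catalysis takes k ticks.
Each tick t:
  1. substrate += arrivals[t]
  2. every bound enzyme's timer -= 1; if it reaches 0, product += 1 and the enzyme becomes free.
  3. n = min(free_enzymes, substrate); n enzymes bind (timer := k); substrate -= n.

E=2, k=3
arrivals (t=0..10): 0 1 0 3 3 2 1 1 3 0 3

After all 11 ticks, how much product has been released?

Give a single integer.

t=0: arr=0 -> substrate=0 bound=0 product=0
t=1: arr=1 -> substrate=0 bound=1 product=0
t=2: arr=0 -> substrate=0 bound=1 product=0
t=3: arr=3 -> substrate=2 bound=2 product=0
t=4: arr=3 -> substrate=4 bound=2 product=1
t=5: arr=2 -> substrate=6 bound=2 product=1
t=6: arr=1 -> substrate=6 bound=2 product=2
t=7: arr=1 -> substrate=6 bound=2 product=3
t=8: arr=3 -> substrate=9 bound=2 product=3
t=9: arr=0 -> substrate=8 bound=2 product=4
t=10: arr=3 -> substrate=10 bound=2 product=5

Answer: 5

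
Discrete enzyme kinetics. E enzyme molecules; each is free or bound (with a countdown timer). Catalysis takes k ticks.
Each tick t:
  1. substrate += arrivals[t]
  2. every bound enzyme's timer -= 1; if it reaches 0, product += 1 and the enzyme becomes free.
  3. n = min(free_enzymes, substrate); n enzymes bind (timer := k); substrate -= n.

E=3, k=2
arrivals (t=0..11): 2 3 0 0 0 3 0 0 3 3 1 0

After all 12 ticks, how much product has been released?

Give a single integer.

t=0: arr=2 -> substrate=0 bound=2 product=0
t=1: arr=3 -> substrate=2 bound=3 product=0
t=2: arr=0 -> substrate=0 bound=3 product=2
t=3: arr=0 -> substrate=0 bound=2 product=3
t=4: arr=0 -> substrate=0 bound=0 product=5
t=5: arr=3 -> substrate=0 bound=3 product=5
t=6: arr=0 -> substrate=0 bound=3 product=5
t=7: arr=0 -> substrate=0 bound=0 product=8
t=8: arr=3 -> substrate=0 bound=3 product=8
t=9: arr=3 -> substrate=3 bound=3 product=8
t=10: arr=1 -> substrate=1 bound=3 product=11
t=11: arr=0 -> substrate=1 bound=3 product=11

Answer: 11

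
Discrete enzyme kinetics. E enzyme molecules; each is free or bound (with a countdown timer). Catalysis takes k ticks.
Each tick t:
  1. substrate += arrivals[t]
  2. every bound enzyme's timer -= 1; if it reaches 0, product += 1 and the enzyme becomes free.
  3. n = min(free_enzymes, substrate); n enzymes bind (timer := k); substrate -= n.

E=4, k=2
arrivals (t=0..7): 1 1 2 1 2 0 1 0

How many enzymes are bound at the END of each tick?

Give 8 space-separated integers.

Answer: 1 2 3 3 3 2 1 1

Derivation:
t=0: arr=1 -> substrate=0 bound=1 product=0
t=1: arr=1 -> substrate=0 bound=2 product=0
t=2: arr=2 -> substrate=0 bound=3 product=1
t=3: arr=1 -> substrate=0 bound=3 product=2
t=4: arr=2 -> substrate=0 bound=3 product=4
t=5: arr=0 -> substrate=0 bound=2 product=5
t=6: arr=1 -> substrate=0 bound=1 product=7
t=7: arr=0 -> substrate=0 bound=1 product=7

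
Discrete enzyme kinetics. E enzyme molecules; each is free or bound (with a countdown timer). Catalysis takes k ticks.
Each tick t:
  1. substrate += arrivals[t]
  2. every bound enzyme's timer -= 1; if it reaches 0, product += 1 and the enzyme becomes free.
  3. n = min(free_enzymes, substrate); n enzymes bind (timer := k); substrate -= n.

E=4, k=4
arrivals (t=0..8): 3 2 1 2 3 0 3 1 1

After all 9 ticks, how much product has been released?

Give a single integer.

t=0: arr=3 -> substrate=0 bound=3 product=0
t=1: arr=2 -> substrate=1 bound=4 product=0
t=2: arr=1 -> substrate=2 bound=4 product=0
t=3: arr=2 -> substrate=4 bound=4 product=0
t=4: arr=3 -> substrate=4 bound=4 product=3
t=5: arr=0 -> substrate=3 bound=4 product=4
t=6: arr=3 -> substrate=6 bound=4 product=4
t=7: arr=1 -> substrate=7 bound=4 product=4
t=8: arr=1 -> substrate=5 bound=4 product=7

Answer: 7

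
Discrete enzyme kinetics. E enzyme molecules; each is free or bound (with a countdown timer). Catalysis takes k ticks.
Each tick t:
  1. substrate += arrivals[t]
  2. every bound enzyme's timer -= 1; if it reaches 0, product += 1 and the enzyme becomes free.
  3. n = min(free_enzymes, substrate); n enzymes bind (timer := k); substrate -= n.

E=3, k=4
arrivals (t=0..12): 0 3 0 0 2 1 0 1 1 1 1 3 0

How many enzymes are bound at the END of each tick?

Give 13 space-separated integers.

Answer: 0 3 3 3 3 3 3 3 3 3 3 3 3

Derivation:
t=0: arr=0 -> substrate=0 bound=0 product=0
t=1: arr=3 -> substrate=0 bound=3 product=0
t=2: arr=0 -> substrate=0 bound=3 product=0
t=3: arr=0 -> substrate=0 bound=3 product=0
t=4: arr=2 -> substrate=2 bound=3 product=0
t=5: arr=1 -> substrate=0 bound=3 product=3
t=6: arr=0 -> substrate=0 bound=3 product=3
t=7: arr=1 -> substrate=1 bound=3 product=3
t=8: arr=1 -> substrate=2 bound=3 product=3
t=9: arr=1 -> substrate=0 bound=3 product=6
t=10: arr=1 -> substrate=1 bound=3 product=6
t=11: arr=3 -> substrate=4 bound=3 product=6
t=12: arr=0 -> substrate=4 bound=3 product=6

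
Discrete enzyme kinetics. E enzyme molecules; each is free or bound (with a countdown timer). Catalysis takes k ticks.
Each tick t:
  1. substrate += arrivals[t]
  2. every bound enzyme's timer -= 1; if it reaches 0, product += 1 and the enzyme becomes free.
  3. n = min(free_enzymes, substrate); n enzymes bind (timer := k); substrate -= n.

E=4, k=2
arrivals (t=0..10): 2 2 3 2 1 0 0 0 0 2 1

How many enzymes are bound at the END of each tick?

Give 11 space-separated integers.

Answer: 2 4 4 4 4 2 0 0 0 2 3

Derivation:
t=0: arr=2 -> substrate=0 bound=2 product=0
t=1: arr=2 -> substrate=0 bound=4 product=0
t=2: arr=3 -> substrate=1 bound=4 product=2
t=3: arr=2 -> substrate=1 bound=4 product=4
t=4: arr=1 -> substrate=0 bound=4 product=6
t=5: arr=0 -> substrate=0 bound=2 product=8
t=6: arr=0 -> substrate=0 bound=0 product=10
t=7: arr=0 -> substrate=0 bound=0 product=10
t=8: arr=0 -> substrate=0 bound=0 product=10
t=9: arr=2 -> substrate=0 bound=2 product=10
t=10: arr=1 -> substrate=0 bound=3 product=10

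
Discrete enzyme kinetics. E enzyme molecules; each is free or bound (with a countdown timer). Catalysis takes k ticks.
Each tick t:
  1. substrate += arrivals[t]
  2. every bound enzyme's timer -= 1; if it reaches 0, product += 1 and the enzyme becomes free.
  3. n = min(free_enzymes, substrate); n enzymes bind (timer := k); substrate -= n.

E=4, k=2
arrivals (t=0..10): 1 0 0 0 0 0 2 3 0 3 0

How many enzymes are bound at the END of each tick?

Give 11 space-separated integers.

t=0: arr=1 -> substrate=0 bound=1 product=0
t=1: arr=0 -> substrate=0 bound=1 product=0
t=2: arr=0 -> substrate=0 bound=0 product=1
t=3: arr=0 -> substrate=0 bound=0 product=1
t=4: arr=0 -> substrate=0 bound=0 product=1
t=5: arr=0 -> substrate=0 bound=0 product=1
t=6: arr=2 -> substrate=0 bound=2 product=1
t=7: arr=3 -> substrate=1 bound=4 product=1
t=8: arr=0 -> substrate=0 bound=3 product=3
t=9: arr=3 -> substrate=0 bound=4 product=5
t=10: arr=0 -> substrate=0 bound=3 product=6

Answer: 1 1 0 0 0 0 2 4 3 4 3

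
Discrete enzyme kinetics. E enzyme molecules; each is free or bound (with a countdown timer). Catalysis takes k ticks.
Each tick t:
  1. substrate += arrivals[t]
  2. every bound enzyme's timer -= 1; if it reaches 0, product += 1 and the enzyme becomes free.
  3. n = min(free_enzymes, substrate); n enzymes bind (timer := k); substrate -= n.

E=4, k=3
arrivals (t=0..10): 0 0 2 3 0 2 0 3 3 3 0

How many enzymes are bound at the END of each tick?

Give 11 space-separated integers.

t=0: arr=0 -> substrate=0 bound=0 product=0
t=1: arr=0 -> substrate=0 bound=0 product=0
t=2: arr=2 -> substrate=0 bound=2 product=0
t=3: arr=3 -> substrate=1 bound=4 product=0
t=4: arr=0 -> substrate=1 bound=4 product=0
t=5: arr=2 -> substrate=1 bound=4 product=2
t=6: arr=0 -> substrate=0 bound=3 product=4
t=7: arr=3 -> substrate=2 bound=4 product=4
t=8: arr=3 -> substrate=3 bound=4 product=6
t=9: arr=3 -> substrate=5 bound=4 product=7
t=10: arr=0 -> substrate=4 bound=4 product=8

Answer: 0 0 2 4 4 4 3 4 4 4 4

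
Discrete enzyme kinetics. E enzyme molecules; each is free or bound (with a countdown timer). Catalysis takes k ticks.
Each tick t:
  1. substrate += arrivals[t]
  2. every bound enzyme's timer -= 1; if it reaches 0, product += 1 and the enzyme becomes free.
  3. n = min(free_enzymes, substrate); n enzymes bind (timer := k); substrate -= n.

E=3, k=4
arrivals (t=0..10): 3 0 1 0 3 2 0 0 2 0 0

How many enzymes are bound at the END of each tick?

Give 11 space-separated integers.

t=0: arr=3 -> substrate=0 bound=3 product=0
t=1: arr=0 -> substrate=0 bound=3 product=0
t=2: arr=1 -> substrate=1 bound=3 product=0
t=3: arr=0 -> substrate=1 bound=3 product=0
t=4: arr=3 -> substrate=1 bound=3 product=3
t=5: arr=2 -> substrate=3 bound=3 product=3
t=6: arr=0 -> substrate=3 bound=3 product=3
t=7: arr=0 -> substrate=3 bound=3 product=3
t=8: arr=2 -> substrate=2 bound=3 product=6
t=9: arr=0 -> substrate=2 bound=3 product=6
t=10: arr=0 -> substrate=2 bound=3 product=6

Answer: 3 3 3 3 3 3 3 3 3 3 3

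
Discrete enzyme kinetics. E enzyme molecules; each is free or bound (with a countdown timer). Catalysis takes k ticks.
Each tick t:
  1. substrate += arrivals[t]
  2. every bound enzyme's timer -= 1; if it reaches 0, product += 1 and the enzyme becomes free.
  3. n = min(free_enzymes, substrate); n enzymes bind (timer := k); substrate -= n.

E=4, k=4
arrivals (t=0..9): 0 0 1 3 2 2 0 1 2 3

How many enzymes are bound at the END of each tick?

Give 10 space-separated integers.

t=0: arr=0 -> substrate=0 bound=0 product=0
t=1: arr=0 -> substrate=0 bound=0 product=0
t=2: arr=1 -> substrate=0 bound=1 product=0
t=3: arr=3 -> substrate=0 bound=4 product=0
t=4: arr=2 -> substrate=2 bound=4 product=0
t=5: arr=2 -> substrate=4 bound=4 product=0
t=6: arr=0 -> substrate=3 bound=4 product=1
t=7: arr=1 -> substrate=1 bound=4 product=4
t=8: arr=2 -> substrate=3 bound=4 product=4
t=9: arr=3 -> substrate=6 bound=4 product=4

Answer: 0 0 1 4 4 4 4 4 4 4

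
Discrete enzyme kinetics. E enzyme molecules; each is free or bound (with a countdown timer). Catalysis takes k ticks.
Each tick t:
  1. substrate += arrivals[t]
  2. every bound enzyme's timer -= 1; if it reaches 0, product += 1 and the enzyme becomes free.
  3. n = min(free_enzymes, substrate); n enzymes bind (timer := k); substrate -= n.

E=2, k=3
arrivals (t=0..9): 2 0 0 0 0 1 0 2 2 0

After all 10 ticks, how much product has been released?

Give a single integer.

Answer: 3

Derivation:
t=0: arr=2 -> substrate=0 bound=2 product=0
t=1: arr=0 -> substrate=0 bound=2 product=0
t=2: arr=0 -> substrate=0 bound=2 product=0
t=3: arr=0 -> substrate=0 bound=0 product=2
t=4: arr=0 -> substrate=0 bound=0 product=2
t=5: arr=1 -> substrate=0 bound=1 product=2
t=6: arr=0 -> substrate=0 bound=1 product=2
t=7: arr=2 -> substrate=1 bound=2 product=2
t=8: arr=2 -> substrate=2 bound=2 product=3
t=9: arr=0 -> substrate=2 bound=2 product=3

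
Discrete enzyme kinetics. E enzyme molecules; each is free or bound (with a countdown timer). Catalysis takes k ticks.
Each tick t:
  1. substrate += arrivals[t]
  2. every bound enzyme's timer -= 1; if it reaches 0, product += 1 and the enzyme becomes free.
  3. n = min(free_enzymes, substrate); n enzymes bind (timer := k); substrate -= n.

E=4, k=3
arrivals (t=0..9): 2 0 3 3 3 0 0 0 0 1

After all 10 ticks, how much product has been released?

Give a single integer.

Answer: 10

Derivation:
t=0: arr=2 -> substrate=0 bound=2 product=0
t=1: arr=0 -> substrate=0 bound=2 product=0
t=2: arr=3 -> substrate=1 bound=4 product=0
t=3: arr=3 -> substrate=2 bound=4 product=2
t=4: arr=3 -> substrate=5 bound=4 product=2
t=5: arr=0 -> substrate=3 bound=4 product=4
t=6: arr=0 -> substrate=1 bound=4 product=6
t=7: arr=0 -> substrate=1 bound=4 product=6
t=8: arr=0 -> substrate=0 bound=3 product=8
t=9: arr=1 -> substrate=0 bound=2 product=10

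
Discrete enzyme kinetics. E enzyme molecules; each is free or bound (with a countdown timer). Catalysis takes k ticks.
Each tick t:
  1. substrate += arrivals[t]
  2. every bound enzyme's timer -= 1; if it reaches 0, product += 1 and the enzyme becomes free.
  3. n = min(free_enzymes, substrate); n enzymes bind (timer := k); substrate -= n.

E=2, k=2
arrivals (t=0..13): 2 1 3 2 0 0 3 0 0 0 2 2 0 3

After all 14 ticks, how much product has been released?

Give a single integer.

Answer: 12

Derivation:
t=0: arr=2 -> substrate=0 bound=2 product=0
t=1: arr=1 -> substrate=1 bound=2 product=0
t=2: arr=3 -> substrate=2 bound=2 product=2
t=3: arr=2 -> substrate=4 bound=2 product=2
t=4: arr=0 -> substrate=2 bound=2 product=4
t=5: arr=0 -> substrate=2 bound=2 product=4
t=6: arr=3 -> substrate=3 bound=2 product=6
t=7: arr=0 -> substrate=3 bound=2 product=6
t=8: arr=0 -> substrate=1 bound=2 product=8
t=9: arr=0 -> substrate=1 bound=2 product=8
t=10: arr=2 -> substrate=1 bound=2 product=10
t=11: arr=2 -> substrate=3 bound=2 product=10
t=12: arr=0 -> substrate=1 bound=2 product=12
t=13: arr=3 -> substrate=4 bound=2 product=12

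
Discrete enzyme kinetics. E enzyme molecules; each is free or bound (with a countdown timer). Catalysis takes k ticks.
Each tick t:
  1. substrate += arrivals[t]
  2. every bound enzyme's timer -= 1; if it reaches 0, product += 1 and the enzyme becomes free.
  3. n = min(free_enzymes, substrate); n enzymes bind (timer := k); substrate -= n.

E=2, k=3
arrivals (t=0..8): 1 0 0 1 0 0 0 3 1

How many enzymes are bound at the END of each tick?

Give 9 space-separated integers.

Answer: 1 1 1 1 1 1 0 2 2

Derivation:
t=0: arr=1 -> substrate=0 bound=1 product=0
t=1: arr=0 -> substrate=0 bound=1 product=0
t=2: arr=0 -> substrate=0 bound=1 product=0
t=3: arr=1 -> substrate=0 bound=1 product=1
t=4: arr=0 -> substrate=0 bound=1 product=1
t=5: arr=0 -> substrate=0 bound=1 product=1
t=6: arr=0 -> substrate=0 bound=0 product=2
t=7: arr=3 -> substrate=1 bound=2 product=2
t=8: arr=1 -> substrate=2 bound=2 product=2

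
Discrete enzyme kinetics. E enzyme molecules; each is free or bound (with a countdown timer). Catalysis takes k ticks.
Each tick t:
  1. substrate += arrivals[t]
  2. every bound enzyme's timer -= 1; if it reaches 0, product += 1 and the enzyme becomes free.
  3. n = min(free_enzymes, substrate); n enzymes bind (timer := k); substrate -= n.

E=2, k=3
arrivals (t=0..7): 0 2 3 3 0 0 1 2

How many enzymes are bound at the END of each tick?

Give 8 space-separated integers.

t=0: arr=0 -> substrate=0 bound=0 product=0
t=1: arr=2 -> substrate=0 bound=2 product=0
t=2: arr=3 -> substrate=3 bound=2 product=0
t=3: arr=3 -> substrate=6 bound=2 product=0
t=4: arr=0 -> substrate=4 bound=2 product=2
t=5: arr=0 -> substrate=4 bound=2 product=2
t=6: arr=1 -> substrate=5 bound=2 product=2
t=7: arr=2 -> substrate=5 bound=2 product=4

Answer: 0 2 2 2 2 2 2 2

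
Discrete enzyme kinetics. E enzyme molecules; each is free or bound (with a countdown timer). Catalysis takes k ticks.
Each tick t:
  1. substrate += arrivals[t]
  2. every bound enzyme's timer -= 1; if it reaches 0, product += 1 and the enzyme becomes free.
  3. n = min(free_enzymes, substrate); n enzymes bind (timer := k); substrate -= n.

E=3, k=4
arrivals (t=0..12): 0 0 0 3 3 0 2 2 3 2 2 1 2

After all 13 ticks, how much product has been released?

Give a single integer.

Answer: 6

Derivation:
t=0: arr=0 -> substrate=0 bound=0 product=0
t=1: arr=0 -> substrate=0 bound=0 product=0
t=2: arr=0 -> substrate=0 bound=0 product=0
t=3: arr=3 -> substrate=0 bound=3 product=0
t=4: arr=3 -> substrate=3 bound=3 product=0
t=5: arr=0 -> substrate=3 bound=3 product=0
t=6: arr=2 -> substrate=5 bound=3 product=0
t=7: arr=2 -> substrate=4 bound=3 product=3
t=8: arr=3 -> substrate=7 bound=3 product=3
t=9: arr=2 -> substrate=9 bound=3 product=3
t=10: arr=2 -> substrate=11 bound=3 product=3
t=11: arr=1 -> substrate=9 bound=3 product=6
t=12: arr=2 -> substrate=11 bound=3 product=6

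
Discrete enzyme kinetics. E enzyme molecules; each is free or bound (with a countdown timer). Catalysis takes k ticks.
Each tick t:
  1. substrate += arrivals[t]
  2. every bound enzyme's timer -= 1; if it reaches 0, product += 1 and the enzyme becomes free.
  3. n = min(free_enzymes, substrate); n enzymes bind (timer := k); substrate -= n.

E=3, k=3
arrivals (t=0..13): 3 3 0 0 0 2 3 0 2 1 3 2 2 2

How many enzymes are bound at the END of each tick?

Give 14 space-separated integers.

Answer: 3 3 3 3 3 3 3 3 3 3 3 3 3 3

Derivation:
t=0: arr=3 -> substrate=0 bound=3 product=0
t=1: arr=3 -> substrate=3 bound=3 product=0
t=2: arr=0 -> substrate=3 bound=3 product=0
t=3: arr=0 -> substrate=0 bound=3 product=3
t=4: arr=0 -> substrate=0 bound=3 product=3
t=5: arr=2 -> substrate=2 bound=3 product=3
t=6: arr=3 -> substrate=2 bound=3 product=6
t=7: arr=0 -> substrate=2 bound=3 product=6
t=8: arr=2 -> substrate=4 bound=3 product=6
t=9: arr=1 -> substrate=2 bound=3 product=9
t=10: arr=3 -> substrate=5 bound=3 product=9
t=11: arr=2 -> substrate=7 bound=3 product=9
t=12: arr=2 -> substrate=6 bound=3 product=12
t=13: arr=2 -> substrate=8 bound=3 product=12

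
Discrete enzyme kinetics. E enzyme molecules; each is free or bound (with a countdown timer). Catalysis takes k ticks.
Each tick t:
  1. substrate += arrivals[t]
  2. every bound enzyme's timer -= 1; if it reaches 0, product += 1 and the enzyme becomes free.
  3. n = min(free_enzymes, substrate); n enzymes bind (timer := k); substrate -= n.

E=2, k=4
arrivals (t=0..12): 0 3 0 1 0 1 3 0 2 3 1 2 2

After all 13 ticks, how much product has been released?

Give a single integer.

Answer: 4

Derivation:
t=0: arr=0 -> substrate=0 bound=0 product=0
t=1: arr=3 -> substrate=1 bound=2 product=0
t=2: arr=0 -> substrate=1 bound=2 product=0
t=3: arr=1 -> substrate=2 bound=2 product=0
t=4: arr=0 -> substrate=2 bound=2 product=0
t=5: arr=1 -> substrate=1 bound=2 product=2
t=6: arr=3 -> substrate=4 bound=2 product=2
t=7: arr=0 -> substrate=4 bound=2 product=2
t=8: arr=2 -> substrate=6 bound=2 product=2
t=9: arr=3 -> substrate=7 bound=2 product=4
t=10: arr=1 -> substrate=8 bound=2 product=4
t=11: arr=2 -> substrate=10 bound=2 product=4
t=12: arr=2 -> substrate=12 bound=2 product=4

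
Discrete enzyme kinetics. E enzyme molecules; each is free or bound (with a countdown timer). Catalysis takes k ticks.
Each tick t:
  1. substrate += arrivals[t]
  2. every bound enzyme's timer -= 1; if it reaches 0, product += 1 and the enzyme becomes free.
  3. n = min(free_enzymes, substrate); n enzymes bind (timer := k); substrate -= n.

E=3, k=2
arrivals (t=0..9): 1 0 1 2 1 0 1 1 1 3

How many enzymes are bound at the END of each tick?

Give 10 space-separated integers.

t=0: arr=1 -> substrate=0 bound=1 product=0
t=1: arr=0 -> substrate=0 bound=1 product=0
t=2: arr=1 -> substrate=0 bound=1 product=1
t=3: arr=2 -> substrate=0 bound=3 product=1
t=4: arr=1 -> substrate=0 bound=3 product=2
t=5: arr=0 -> substrate=0 bound=1 product=4
t=6: arr=1 -> substrate=0 bound=1 product=5
t=7: arr=1 -> substrate=0 bound=2 product=5
t=8: arr=1 -> substrate=0 bound=2 product=6
t=9: arr=3 -> substrate=1 bound=3 product=7

Answer: 1 1 1 3 3 1 1 2 2 3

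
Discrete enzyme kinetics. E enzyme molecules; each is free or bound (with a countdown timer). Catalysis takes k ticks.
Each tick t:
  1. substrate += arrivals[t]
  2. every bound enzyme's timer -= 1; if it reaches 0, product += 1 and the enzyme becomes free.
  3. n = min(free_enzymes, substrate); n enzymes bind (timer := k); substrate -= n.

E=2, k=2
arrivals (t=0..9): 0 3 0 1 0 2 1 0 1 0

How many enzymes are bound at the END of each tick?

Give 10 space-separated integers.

Answer: 0 2 2 2 2 2 2 1 2 1

Derivation:
t=0: arr=0 -> substrate=0 bound=0 product=0
t=1: arr=3 -> substrate=1 bound=2 product=0
t=2: arr=0 -> substrate=1 bound=2 product=0
t=3: arr=1 -> substrate=0 bound=2 product=2
t=4: arr=0 -> substrate=0 bound=2 product=2
t=5: arr=2 -> substrate=0 bound=2 product=4
t=6: arr=1 -> substrate=1 bound=2 product=4
t=7: arr=0 -> substrate=0 bound=1 product=6
t=8: arr=1 -> substrate=0 bound=2 product=6
t=9: arr=0 -> substrate=0 bound=1 product=7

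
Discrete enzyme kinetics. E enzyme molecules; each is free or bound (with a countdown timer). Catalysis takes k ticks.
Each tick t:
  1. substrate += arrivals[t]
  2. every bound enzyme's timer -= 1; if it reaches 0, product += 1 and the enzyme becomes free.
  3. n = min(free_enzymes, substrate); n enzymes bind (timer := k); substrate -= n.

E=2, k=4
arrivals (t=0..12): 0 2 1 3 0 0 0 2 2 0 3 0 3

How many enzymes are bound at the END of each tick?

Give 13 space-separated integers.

t=0: arr=0 -> substrate=0 bound=0 product=0
t=1: arr=2 -> substrate=0 bound=2 product=0
t=2: arr=1 -> substrate=1 bound=2 product=0
t=3: arr=3 -> substrate=4 bound=2 product=0
t=4: arr=0 -> substrate=4 bound=2 product=0
t=5: arr=0 -> substrate=2 bound=2 product=2
t=6: arr=0 -> substrate=2 bound=2 product=2
t=7: arr=2 -> substrate=4 bound=2 product=2
t=8: arr=2 -> substrate=6 bound=2 product=2
t=9: arr=0 -> substrate=4 bound=2 product=4
t=10: arr=3 -> substrate=7 bound=2 product=4
t=11: arr=0 -> substrate=7 bound=2 product=4
t=12: arr=3 -> substrate=10 bound=2 product=4

Answer: 0 2 2 2 2 2 2 2 2 2 2 2 2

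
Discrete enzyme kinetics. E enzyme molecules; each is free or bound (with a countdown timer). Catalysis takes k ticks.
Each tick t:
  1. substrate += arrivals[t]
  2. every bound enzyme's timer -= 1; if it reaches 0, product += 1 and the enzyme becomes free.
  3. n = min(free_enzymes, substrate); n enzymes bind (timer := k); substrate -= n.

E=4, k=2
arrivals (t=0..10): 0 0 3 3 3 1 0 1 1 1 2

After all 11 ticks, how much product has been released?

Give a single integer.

t=0: arr=0 -> substrate=0 bound=0 product=0
t=1: arr=0 -> substrate=0 bound=0 product=0
t=2: arr=3 -> substrate=0 bound=3 product=0
t=3: arr=3 -> substrate=2 bound=4 product=0
t=4: arr=3 -> substrate=2 bound=4 product=3
t=5: arr=1 -> substrate=2 bound=4 product=4
t=6: arr=0 -> substrate=0 bound=3 product=7
t=7: arr=1 -> substrate=0 bound=3 product=8
t=8: arr=1 -> substrate=0 bound=2 product=10
t=9: arr=1 -> substrate=0 bound=2 product=11
t=10: arr=2 -> substrate=0 bound=3 product=12

Answer: 12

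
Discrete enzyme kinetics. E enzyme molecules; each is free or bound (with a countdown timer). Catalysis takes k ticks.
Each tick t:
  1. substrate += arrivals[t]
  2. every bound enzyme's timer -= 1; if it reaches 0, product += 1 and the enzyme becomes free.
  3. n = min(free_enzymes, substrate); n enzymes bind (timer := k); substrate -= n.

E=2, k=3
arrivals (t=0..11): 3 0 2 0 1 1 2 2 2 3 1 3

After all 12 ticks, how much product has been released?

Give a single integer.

t=0: arr=3 -> substrate=1 bound=2 product=0
t=1: arr=0 -> substrate=1 bound=2 product=0
t=2: arr=2 -> substrate=3 bound=2 product=0
t=3: arr=0 -> substrate=1 bound=2 product=2
t=4: arr=1 -> substrate=2 bound=2 product=2
t=5: arr=1 -> substrate=3 bound=2 product=2
t=6: arr=2 -> substrate=3 bound=2 product=4
t=7: arr=2 -> substrate=5 bound=2 product=4
t=8: arr=2 -> substrate=7 bound=2 product=4
t=9: arr=3 -> substrate=8 bound=2 product=6
t=10: arr=1 -> substrate=9 bound=2 product=6
t=11: arr=3 -> substrate=12 bound=2 product=6

Answer: 6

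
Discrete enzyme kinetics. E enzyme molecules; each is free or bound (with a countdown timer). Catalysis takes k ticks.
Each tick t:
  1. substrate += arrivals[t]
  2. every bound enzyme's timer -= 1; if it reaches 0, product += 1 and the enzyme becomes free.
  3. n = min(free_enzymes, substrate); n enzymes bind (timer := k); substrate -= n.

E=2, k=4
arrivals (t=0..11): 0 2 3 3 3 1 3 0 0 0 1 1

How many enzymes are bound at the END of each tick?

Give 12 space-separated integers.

t=0: arr=0 -> substrate=0 bound=0 product=0
t=1: arr=2 -> substrate=0 bound=2 product=0
t=2: arr=3 -> substrate=3 bound=2 product=0
t=3: arr=3 -> substrate=6 bound=2 product=0
t=4: arr=3 -> substrate=9 bound=2 product=0
t=5: arr=1 -> substrate=8 bound=2 product=2
t=6: arr=3 -> substrate=11 bound=2 product=2
t=7: arr=0 -> substrate=11 bound=2 product=2
t=8: arr=0 -> substrate=11 bound=2 product=2
t=9: arr=0 -> substrate=9 bound=2 product=4
t=10: arr=1 -> substrate=10 bound=2 product=4
t=11: arr=1 -> substrate=11 bound=2 product=4

Answer: 0 2 2 2 2 2 2 2 2 2 2 2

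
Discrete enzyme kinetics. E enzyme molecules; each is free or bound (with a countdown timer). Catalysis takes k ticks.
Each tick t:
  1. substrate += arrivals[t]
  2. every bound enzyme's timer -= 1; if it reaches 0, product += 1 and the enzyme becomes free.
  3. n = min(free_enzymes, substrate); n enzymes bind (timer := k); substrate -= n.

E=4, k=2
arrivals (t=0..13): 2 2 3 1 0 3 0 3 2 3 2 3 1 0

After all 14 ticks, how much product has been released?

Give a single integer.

Answer: 22

Derivation:
t=0: arr=2 -> substrate=0 bound=2 product=0
t=1: arr=2 -> substrate=0 bound=4 product=0
t=2: arr=3 -> substrate=1 bound=4 product=2
t=3: arr=1 -> substrate=0 bound=4 product=4
t=4: arr=0 -> substrate=0 bound=2 product=6
t=5: arr=3 -> substrate=0 bound=3 product=8
t=6: arr=0 -> substrate=0 bound=3 product=8
t=7: arr=3 -> substrate=0 bound=3 product=11
t=8: arr=2 -> substrate=1 bound=4 product=11
t=9: arr=3 -> substrate=1 bound=4 product=14
t=10: arr=2 -> substrate=2 bound=4 product=15
t=11: arr=3 -> substrate=2 bound=4 product=18
t=12: arr=1 -> substrate=2 bound=4 product=19
t=13: arr=0 -> substrate=0 bound=3 product=22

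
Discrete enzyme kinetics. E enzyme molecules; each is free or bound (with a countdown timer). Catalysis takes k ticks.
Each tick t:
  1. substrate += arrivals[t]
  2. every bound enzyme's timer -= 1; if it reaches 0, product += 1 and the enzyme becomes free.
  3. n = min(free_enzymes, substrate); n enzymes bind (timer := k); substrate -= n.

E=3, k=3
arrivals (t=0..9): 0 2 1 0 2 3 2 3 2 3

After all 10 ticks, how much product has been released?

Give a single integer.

t=0: arr=0 -> substrate=0 bound=0 product=0
t=1: arr=2 -> substrate=0 bound=2 product=0
t=2: arr=1 -> substrate=0 bound=3 product=0
t=3: arr=0 -> substrate=0 bound=3 product=0
t=4: arr=2 -> substrate=0 bound=3 product=2
t=5: arr=3 -> substrate=2 bound=3 product=3
t=6: arr=2 -> substrate=4 bound=3 product=3
t=7: arr=3 -> substrate=5 bound=3 product=5
t=8: arr=2 -> substrate=6 bound=3 product=6
t=9: arr=3 -> substrate=9 bound=3 product=6

Answer: 6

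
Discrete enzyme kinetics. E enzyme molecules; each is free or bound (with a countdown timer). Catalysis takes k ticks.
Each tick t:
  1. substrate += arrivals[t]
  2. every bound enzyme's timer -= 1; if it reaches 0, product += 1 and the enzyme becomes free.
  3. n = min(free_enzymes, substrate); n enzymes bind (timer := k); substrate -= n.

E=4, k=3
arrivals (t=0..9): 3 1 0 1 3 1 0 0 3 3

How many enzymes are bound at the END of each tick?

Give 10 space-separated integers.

t=0: arr=3 -> substrate=0 bound=3 product=0
t=1: arr=1 -> substrate=0 bound=4 product=0
t=2: arr=0 -> substrate=0 bound=4 product=0
t=3: arr=1 -> substrate=0 bound=2 product=3
t=4: arr=3 -> substrate=0 bound=4 product=4
t=5: arr=1 -> substrate=1 bound=4 product=4
t=6: arr=0 -> substrate=0 bound=4 product=5
t=7: arr=0 -> substrate=0 bound=1 product=8
t=8: arr=3 -> substrate=0 bound=4 product=8
t=9: arr=3 -> substrate=2 bound=4 product=9

Answer: 3 4 4 2 4 4 4 1 4 4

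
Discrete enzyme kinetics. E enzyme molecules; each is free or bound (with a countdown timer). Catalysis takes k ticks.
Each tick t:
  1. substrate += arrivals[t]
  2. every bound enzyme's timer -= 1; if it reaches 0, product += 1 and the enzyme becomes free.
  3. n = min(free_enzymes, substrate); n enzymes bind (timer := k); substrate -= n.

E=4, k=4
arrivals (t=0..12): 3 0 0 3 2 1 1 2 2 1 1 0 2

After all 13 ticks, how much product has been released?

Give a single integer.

Answer: 11

Derivation:
t=0: arr=3 -> substrate=0 bound=3 product=0
t=1: arr=0 -> substrate=0 bound=3 product=0
t=2: arr=0 -> substrate=0 bound=3 product=0
t=3: arr=3 -> substrate=2 bound=4 product=0
t=4: arr=2 -> substrate=1 bound=4 product=3
t=5: arr=1 -> substrate=2 bound=4 product=3
t=6: arr=1 -> substrate=3 bound=4 product=3
t=7: arr=2 -> substrate=4 bound=4 product=4
t=8: arr=2 -> substrate=3 bound=4 product=7
t=9: arr=1 -> substrate=4 bound=4 product=7
t=10: arr=1 -> substrate=5 bound=4 product=7
t=11: arr=0 -> substrate=4 bound=4 product=8
t=12: arr=2 -> substrate=3 bound=4 product=11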